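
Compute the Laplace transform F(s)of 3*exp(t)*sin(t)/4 3/(4*((s - 1)^2 + 1))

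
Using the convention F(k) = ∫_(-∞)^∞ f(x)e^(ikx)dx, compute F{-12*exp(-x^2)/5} -12*sqrt(pi)*exp(-k^2/4)/5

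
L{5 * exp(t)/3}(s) 5/(3 * (s - 1))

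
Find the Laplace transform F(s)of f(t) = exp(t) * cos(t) (s - 1)/((s - 1)^2 + 1)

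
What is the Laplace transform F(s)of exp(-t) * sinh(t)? 1/(s * (s + 2))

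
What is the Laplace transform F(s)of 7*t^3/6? 7/s^4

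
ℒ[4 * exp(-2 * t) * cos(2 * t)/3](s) 4 * (s + 2)/(3 * ((s + 2)^2 + 4))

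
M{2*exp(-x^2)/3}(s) gamma(s/2)/3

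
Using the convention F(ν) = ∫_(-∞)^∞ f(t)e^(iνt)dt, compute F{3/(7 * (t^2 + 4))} 3 * pi * exp(-2 * Abs(ν))/14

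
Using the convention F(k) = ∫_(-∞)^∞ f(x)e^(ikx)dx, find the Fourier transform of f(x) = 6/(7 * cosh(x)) 6 * pi/(7 * cosh(pi * k/2))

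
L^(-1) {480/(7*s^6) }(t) 4*t^5/7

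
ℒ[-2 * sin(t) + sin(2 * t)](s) 2/(s^2 + 4)-2/(s^2 + 1)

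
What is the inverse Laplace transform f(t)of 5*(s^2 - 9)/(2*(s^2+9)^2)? 5*t*cos(3*t)/2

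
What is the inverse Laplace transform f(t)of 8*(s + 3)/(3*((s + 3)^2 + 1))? 8*exp(-3*t)*cos(t)/3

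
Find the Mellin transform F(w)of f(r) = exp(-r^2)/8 gamma(w/2)/16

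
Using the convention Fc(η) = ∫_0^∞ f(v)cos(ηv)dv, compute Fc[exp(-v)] 1/(η^2 + 1)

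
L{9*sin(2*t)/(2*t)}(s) 9*atan(2/s)/2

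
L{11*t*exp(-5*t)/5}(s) 11/(5*(s+5)^2)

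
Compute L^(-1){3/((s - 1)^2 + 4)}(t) 3 * exp(t) * sin(2 * t)/2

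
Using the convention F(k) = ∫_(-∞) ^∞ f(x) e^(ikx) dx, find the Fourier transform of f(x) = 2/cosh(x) 2 * pi/cosh(pi * k/2) 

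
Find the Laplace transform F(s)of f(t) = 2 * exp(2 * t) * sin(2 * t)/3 4/(3 * ((s - 2)^2 + 4))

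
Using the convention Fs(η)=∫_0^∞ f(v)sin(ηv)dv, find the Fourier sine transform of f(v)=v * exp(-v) 2 * η/(η^2 + 1)^2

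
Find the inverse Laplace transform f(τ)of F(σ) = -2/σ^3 -τ^2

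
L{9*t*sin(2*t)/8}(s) 9*s/(2*(s^2+4)^2)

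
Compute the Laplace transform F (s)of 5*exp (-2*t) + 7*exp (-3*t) 7/ (s + 3) + 5/ (s + 2)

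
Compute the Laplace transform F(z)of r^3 6/z^4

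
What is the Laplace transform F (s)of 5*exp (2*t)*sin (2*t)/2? 5/ ( (s - 2)^2 + 4)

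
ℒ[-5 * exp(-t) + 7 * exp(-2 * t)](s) 7/(s + 2) - 5/(s + 1) 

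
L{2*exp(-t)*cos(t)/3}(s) 2*(s+1)/(3*((s+1)^2+1))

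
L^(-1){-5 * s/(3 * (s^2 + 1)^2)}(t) -5 * t * sin(t)/6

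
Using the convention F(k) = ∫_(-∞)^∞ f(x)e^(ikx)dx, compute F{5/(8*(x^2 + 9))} 5*pi*exp(-3*Abs(k))/24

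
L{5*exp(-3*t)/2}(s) 5/(2*(s + 3))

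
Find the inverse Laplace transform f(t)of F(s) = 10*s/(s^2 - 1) 10*cosh(t)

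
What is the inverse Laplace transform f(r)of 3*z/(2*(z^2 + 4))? 3*cos(2*r)/2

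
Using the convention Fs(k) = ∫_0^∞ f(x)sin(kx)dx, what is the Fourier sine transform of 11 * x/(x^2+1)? 11 * pi * exp(-k)/2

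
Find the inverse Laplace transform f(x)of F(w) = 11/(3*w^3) 11*x^2/6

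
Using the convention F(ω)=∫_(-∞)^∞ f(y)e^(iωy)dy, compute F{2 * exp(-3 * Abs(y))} 12/(ω^2 + 9)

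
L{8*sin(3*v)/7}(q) 24/(7*(q^2 + 9))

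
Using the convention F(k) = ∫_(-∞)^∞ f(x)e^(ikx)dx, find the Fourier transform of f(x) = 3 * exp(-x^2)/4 3 * sqrt(pi) * exp(-k^2/4)/4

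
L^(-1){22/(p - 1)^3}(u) 11*u^2*exp(u)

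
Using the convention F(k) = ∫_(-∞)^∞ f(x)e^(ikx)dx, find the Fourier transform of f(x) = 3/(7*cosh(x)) 3*pi/(7*cosh(pi*k/2))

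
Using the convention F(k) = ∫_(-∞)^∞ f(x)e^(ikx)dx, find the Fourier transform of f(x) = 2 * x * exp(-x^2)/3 I * sqrt(pi) * k * exp(-k^2/4)/3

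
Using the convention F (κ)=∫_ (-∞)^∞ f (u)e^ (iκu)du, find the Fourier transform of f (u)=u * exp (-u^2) I * sqrt (pi) * κ * exp (-κ^2/4)/2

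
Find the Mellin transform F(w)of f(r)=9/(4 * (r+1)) 9 * pi * csc(pi * w)/4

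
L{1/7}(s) 1/(7*s)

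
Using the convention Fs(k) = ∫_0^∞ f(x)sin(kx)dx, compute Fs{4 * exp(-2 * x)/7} 4 * k/(7 * (k^2 + 4))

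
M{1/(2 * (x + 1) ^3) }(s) pi * (s - 2) * (s - 1) /(4 * sin(pi * s) ) 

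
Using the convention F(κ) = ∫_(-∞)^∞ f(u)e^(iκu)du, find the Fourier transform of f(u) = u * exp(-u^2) I * sqrt(pi) * κ * exp(-κ^2/4)/2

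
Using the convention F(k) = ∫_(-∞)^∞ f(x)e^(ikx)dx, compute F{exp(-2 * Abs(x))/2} 2/(k^2 + 4)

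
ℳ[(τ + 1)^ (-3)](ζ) pi * (ζ - 2) * (ζ - 1)/ (2 * sin (pi * ζ))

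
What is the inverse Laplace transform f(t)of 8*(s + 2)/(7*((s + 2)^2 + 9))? 8*exp(-2*t)*cos(3*t)/7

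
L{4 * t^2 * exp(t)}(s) 8/(s - 1)^3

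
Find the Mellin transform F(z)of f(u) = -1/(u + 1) -pi * csc(pi * z)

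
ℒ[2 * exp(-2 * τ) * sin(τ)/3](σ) 2/(3 * ((σ + 2)^2 + 1))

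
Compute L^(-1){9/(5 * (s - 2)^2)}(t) 9 * t * exp(2 * t)/5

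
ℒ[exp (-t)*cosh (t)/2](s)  (s+1)/ (2*s*(s+2))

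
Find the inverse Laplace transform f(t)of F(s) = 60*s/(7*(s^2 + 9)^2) 10*t*sin(3*t)/7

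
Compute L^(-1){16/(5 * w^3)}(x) 8 * x^2/5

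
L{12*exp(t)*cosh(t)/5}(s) 12*(s - 1)/(5*s*(s - 2))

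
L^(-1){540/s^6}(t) 9 * t^5/2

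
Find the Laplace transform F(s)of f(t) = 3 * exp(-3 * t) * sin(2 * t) 6/((s + 3)^2 + 4)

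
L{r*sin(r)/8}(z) z/(4*(z^2 + 1)^2)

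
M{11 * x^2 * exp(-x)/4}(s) 11 * gamma(s + 2)/4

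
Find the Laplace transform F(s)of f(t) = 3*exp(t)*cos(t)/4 3*(s - 1)/(4*((s - 1)^2 + 1))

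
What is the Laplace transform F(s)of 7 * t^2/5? 14/(5 * s^3)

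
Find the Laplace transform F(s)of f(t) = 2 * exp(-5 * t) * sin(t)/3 2/(3 * ((s + 5)^2 + 1))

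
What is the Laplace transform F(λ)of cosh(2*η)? λ/(λ^2 - 4)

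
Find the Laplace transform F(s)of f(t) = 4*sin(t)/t 4*atan(1/s)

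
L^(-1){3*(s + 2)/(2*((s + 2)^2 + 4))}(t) 3*exp(-2*t)*cos(2*t)/2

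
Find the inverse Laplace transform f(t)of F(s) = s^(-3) t^2/2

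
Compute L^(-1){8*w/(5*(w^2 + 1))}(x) 8*cos(x)/5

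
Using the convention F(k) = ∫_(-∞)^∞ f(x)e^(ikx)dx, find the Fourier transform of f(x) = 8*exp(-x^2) 8*sqrt(pi)*exp(-k^2/4)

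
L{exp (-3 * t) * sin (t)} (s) 1/ ( (s+3)^2+1)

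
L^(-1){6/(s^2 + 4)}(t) 3*sin(2*t)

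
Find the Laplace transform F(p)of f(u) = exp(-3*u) 1/(p + 3)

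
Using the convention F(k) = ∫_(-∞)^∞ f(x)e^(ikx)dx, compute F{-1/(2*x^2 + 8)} -pi*exp(-2*Abs(k))/4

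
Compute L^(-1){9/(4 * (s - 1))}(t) 9 * exp(t)/4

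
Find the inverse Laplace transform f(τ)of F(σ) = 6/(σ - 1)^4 τ^3 * exp(τ)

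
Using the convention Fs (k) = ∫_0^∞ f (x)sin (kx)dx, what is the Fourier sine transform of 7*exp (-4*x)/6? 7*k/ (6*(k^2 + 16))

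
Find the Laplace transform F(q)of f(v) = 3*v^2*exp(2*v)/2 3/(q - 2)^3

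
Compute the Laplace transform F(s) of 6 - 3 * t 6/s - 3/s^2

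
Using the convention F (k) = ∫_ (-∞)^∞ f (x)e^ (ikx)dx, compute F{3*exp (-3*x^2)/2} sqrt (3)*sqrt (pi)*exp (-k^2/12)/2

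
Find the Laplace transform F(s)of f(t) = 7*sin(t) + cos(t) 7/(s^2 + 1) + s/(s^2 + 1)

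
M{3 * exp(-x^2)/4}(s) 3 * gamma(s/2)/8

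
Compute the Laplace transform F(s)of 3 3/s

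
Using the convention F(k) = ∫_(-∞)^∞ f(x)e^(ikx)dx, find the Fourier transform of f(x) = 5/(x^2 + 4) 5*pi*exp(-2*Abs(k))/2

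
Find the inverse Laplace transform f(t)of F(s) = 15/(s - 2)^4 5*t^3*exp(2*t)/2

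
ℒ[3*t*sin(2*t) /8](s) 3*s/(2*(s^2+4) ^2) 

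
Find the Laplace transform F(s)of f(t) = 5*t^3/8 15/(4*s^4)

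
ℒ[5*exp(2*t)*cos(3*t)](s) 5*(s - 2) /((s - 2) ^2 + 9) 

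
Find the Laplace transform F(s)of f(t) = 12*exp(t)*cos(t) 12*(s - 1)/((s - 1)^2 + 1)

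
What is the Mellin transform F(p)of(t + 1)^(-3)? pi*(p - 2)*(p - 1)/(2*sin(pi*p))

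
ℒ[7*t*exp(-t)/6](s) 7/(6*(s + 1)^2)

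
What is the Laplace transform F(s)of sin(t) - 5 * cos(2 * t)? 1/(s^2 + 1) - 5 * s/(s^2 + 4)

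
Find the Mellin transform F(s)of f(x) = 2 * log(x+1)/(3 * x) -2 * pi * csc(pi * s)/(3 * s - 3)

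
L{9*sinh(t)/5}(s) 9/(5*(s^2 - 1))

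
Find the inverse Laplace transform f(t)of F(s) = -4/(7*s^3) -2*t^2/7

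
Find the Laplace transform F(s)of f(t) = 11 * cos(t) 11 * s/(s^2 + 1)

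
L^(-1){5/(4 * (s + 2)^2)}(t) 5 * t * exp(-2 * t)/4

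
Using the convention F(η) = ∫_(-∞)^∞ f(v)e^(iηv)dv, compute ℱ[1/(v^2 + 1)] pi*exp(-Abs(η))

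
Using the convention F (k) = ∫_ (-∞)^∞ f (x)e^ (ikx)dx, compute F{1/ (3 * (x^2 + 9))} pi * exp (-3 * Abs (k))/9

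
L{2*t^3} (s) 12/s^4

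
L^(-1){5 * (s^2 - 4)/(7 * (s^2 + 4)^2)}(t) 5 * t * cos(2 * t)/7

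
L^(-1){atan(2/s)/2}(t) sin(2 * t)/(2 * t)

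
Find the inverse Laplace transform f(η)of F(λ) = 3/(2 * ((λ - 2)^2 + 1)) 3 * exp(2 * η) * sin(η)/2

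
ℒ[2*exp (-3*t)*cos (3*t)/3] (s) 2*(s+3)/ (3*( (s+3)^2+9))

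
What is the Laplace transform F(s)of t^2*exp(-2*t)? 2/(s + 2)^3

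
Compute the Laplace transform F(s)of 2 2/s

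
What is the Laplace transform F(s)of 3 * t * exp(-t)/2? 3/(2 * (s + 1)^2)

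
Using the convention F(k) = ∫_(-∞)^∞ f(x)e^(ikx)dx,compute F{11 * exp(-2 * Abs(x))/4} 11/(k^2 + 4)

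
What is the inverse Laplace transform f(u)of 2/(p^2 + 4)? sin(2 * u)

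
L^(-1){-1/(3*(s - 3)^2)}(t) -t*exp(3*t)/3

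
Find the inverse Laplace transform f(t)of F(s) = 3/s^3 3 * t^2/2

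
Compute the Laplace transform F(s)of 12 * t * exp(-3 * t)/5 12/(5 * (s + 3)^2)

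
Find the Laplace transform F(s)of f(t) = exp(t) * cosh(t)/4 (s - 1)/(4 * s * (s - 2))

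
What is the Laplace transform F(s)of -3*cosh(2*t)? -3*s/(s^2 - 4)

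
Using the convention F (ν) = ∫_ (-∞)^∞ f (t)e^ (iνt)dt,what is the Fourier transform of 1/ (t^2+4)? pi*exp (-2*Abs (ν))/2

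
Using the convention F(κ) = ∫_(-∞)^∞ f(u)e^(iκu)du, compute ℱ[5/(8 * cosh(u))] 5 * pi/(8 * cosh(pi * κ/2))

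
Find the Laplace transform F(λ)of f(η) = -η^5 -120/λ^6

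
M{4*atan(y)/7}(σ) -2*pi*sec(pi*σ/2)/(7*σ)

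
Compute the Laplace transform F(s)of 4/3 4/(3 * s)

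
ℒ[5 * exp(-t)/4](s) 5/(4 * (s + 1))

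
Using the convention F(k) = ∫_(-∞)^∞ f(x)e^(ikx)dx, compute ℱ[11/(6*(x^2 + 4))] 11*pi*exp(-2*Abs(k))/12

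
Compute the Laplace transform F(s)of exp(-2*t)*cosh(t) (s + 2)/((s + 2)^2 - 1)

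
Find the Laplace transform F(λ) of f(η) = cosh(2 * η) λ/(λ^2 - 4) 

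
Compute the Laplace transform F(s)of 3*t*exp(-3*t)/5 3/(5*(s + 3)^2)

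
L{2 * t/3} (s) 2/ (3 * s^2) 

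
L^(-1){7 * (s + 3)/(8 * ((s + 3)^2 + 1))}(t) 7 * exp(-3 * t) * cos(t)/8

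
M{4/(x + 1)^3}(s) 2 * pi * (s - 2) * (s - 1)/sin(pi * s)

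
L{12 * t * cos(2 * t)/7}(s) 12 * (s^2 - 4)/(7 * (s^2 + 4)^2)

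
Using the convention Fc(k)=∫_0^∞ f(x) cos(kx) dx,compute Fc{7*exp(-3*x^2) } 7*sqrt(3)*sqrt(pi)*exp(-k^2/12) /6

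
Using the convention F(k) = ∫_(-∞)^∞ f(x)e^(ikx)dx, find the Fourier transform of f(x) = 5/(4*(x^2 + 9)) 5*pi*exp(-3*Abs(k))/12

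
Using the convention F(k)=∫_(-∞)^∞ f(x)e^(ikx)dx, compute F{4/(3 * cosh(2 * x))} 2 * pi/(3 * cosh(pi * k/4))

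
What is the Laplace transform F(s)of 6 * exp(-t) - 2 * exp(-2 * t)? 6/(s + 1) - 2/(s + 2)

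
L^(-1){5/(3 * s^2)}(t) 5 * t/3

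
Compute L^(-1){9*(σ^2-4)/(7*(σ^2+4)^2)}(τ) 9*τ*cos(2*τ)/7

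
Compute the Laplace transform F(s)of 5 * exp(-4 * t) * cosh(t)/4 5 * (s + 4)/(4 * ((s + 4)^2 - 1))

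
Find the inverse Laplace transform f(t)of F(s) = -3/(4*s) -3/4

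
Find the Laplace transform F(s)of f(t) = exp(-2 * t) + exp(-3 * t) 1/(s + 2) + 1/(s + 3)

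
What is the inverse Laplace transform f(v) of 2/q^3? v^2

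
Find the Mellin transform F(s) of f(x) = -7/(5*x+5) -7*pi*csc(pi*s) /5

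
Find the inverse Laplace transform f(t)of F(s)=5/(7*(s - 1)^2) 5*t*exp(t)/7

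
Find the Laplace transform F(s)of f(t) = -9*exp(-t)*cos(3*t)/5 9*(-s - 1)/(5*((s + 1)^2 + 9))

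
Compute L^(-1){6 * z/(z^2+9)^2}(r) r * sin(3 * r)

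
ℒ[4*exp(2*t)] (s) 4/(s - 2)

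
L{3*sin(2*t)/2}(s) 3/(s^2 + 4)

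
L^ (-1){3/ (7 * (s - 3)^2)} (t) 3 * t * exp (3 * t)/7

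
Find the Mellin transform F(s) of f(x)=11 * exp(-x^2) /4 11 * gamma(s/2) /8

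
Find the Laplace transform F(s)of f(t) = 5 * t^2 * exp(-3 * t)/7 10/(7 * (s + 3)^3)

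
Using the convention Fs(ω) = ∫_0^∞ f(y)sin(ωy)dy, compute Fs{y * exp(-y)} 2 * ω/(ω^2 + 1)^2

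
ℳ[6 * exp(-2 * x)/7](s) 6 * gamma(s)/(7 * 2^s)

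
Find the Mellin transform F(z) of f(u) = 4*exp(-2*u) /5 2^(2 - z)*gamma(z) /5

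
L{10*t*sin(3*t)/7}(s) 60*s/(7*(s^2 + 9)^2)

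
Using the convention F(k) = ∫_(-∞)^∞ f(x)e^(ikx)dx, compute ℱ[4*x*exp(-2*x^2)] sqrt(2)*I*sqrt(pi)*k*exp(-k^2/8)/2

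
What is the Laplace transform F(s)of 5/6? 5/(6 * s)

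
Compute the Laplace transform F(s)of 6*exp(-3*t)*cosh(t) 6*(s + 3)/((s + 3)^2 - 1)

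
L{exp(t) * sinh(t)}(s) 1/(s * (s - 2))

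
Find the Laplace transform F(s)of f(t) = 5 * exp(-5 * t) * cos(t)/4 5 * (s + 5)/(4 * ((s + 5)^2 + 1))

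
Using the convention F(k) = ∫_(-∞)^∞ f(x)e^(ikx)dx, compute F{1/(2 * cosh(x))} pi/(2 * cosh(pi * k/2))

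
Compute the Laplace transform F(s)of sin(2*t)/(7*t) atan(2/s)/7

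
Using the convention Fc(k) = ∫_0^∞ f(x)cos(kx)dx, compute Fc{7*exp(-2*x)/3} 14/(3*(k^2 + 4))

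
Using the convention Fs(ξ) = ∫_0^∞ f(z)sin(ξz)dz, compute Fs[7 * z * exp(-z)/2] 7 * ξ/(ξ^2+1)^2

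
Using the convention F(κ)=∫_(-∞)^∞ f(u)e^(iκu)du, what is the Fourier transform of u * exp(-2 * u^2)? sqrt(2) * I * sqrt(pi) * κ * exp(-κ^2/8)/8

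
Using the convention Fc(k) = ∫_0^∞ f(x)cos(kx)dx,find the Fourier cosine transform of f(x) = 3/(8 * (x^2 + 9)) pi * exp(-3 * k)/16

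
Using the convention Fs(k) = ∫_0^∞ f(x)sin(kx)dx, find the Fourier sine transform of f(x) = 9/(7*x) 9*pi/14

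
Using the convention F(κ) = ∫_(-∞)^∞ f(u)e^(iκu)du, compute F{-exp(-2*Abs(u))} -4/(κ^2 + 4)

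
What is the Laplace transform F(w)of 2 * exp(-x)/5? 2/(5 * (w + 1))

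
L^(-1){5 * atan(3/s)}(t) 5 * sin(3 * t)/t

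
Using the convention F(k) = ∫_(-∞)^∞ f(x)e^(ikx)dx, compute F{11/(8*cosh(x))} 11*pi/(8*cosh(pi*k/2))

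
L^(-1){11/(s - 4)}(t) 11 * exp(4 * t)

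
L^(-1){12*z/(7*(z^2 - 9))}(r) 12*cosh(3*r)/7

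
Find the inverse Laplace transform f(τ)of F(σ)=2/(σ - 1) 2*exp(τ)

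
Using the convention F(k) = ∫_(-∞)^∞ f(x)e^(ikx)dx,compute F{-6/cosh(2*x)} -3*pi/cosh(pi*k/4)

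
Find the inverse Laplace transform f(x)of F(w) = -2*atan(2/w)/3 -2*sin(2*x)/(3*x)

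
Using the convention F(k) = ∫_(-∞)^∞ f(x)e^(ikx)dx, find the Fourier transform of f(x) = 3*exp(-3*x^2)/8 sqrt(3)*sqrt(pi)*exp(-k^2/12)/8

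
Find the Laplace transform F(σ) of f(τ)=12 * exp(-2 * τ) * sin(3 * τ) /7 36/(7 * ((σ + 2) ^2 + 9) ) 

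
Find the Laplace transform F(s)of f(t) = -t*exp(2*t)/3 -1/(3*(s - 2)^2)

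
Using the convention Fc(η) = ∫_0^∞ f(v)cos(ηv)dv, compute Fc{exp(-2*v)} 2/(η^2 + 4)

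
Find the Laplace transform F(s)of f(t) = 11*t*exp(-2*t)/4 11/(4*(s + 2)^2)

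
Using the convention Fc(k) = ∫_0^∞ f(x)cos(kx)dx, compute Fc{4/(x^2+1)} 2*pi*exp(-k)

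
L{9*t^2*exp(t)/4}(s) 9/(2*(s - 1)^3)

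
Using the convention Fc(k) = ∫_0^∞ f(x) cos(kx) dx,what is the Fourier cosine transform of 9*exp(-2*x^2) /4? 9*sqrt(2)*sqrt(pi)*exp(-k^2/8) /16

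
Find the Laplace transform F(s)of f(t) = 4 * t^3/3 8/s^4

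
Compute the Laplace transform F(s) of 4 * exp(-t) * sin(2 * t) 8/((s + 1) ^2 + 4) 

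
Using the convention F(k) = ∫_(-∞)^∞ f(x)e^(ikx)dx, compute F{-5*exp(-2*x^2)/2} -5*sqrt(2)*sqrt(pi)*exp(-k^2/8)/4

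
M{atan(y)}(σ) -pi * sec(pi * σ/2)/(2 * σ)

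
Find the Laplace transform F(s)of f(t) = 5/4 5/(4 * s)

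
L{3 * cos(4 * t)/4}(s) 3 * s/(4 * (s^2 + 16))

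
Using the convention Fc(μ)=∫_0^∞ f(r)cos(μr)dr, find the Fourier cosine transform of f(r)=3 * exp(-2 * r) 6/(μ^2 + 4)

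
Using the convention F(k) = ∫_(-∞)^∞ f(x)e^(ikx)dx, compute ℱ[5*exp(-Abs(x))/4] 5/(2*(k^2 + 1))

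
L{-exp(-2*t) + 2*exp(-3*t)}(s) 2/(s + 3) - 1/(s + 2)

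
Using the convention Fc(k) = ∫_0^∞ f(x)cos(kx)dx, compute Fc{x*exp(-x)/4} (1 - k^2)/(4*(k^2 + 1)^2)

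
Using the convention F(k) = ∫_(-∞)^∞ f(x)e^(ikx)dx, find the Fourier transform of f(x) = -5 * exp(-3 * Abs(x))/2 -15/(k^2 + 9)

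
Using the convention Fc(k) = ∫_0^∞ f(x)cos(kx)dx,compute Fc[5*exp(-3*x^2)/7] 5*sqrt(3)*sqrt(pi)*exp(-k^2/12)/42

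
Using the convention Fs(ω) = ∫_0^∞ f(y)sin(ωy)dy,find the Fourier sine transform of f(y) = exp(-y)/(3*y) atan(ω)/3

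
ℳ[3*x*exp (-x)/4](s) 3*gamma (s + 1)/4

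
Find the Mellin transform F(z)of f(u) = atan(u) -pi*sec(pi*z/2)/(2*z)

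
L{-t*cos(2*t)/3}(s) (4 - s^2)/(3*(s^2+4)^2)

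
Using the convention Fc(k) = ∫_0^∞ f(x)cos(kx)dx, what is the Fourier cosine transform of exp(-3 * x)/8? 3/(8 * (k^2 + 9))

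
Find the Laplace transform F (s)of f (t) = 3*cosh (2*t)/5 3*s/ (5*(s^2 - 4))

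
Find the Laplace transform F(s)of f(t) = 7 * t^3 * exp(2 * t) 42/(s - 2)^4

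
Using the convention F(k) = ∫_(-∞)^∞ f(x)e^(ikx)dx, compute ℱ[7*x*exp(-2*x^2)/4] 7*sqrt(2)*I*sqrt(pi)*k*exp(-k^2/8)/32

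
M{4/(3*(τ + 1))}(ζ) 4*pi*csc(pi*ζ)/3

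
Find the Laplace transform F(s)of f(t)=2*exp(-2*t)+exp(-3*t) 1/(s+3)+2/(s+2)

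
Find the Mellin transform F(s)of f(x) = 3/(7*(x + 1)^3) 3*pi*(s - 2)*(s - 1)/(14*sin(pi*s))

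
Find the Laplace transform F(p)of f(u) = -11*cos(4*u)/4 -11*p/(4*p^2+64)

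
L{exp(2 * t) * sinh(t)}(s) 1/((s - 2)^2 - 1)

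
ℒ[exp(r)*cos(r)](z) (z - 1)/((z - 1)^2 + 1)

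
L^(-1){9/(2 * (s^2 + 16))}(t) 9 * sin(4 * t)/8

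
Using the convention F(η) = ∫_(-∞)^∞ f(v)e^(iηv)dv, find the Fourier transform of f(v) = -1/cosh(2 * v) -pi/(2 * cosh(pi * η/4))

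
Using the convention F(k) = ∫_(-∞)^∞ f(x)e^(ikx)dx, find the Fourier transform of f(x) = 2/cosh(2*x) pi/cosh(pi*k/4)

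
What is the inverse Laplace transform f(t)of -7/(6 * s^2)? -7 * t/6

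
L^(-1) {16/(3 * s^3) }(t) 8 * t^2/3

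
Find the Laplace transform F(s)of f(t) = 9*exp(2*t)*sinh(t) 9/((s - 2)^2 - 1)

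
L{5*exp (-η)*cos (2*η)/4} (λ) 5*(λ + 1)/ (4*( (λ + 1)^2 + 4))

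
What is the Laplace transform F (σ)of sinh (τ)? 1/ (σ^2-1)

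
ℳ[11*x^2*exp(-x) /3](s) 11*gamma(s + 2) /3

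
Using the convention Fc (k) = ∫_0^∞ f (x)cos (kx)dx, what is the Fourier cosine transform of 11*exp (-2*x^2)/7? 11*sqrt (2)*sqrt (pi)*exp (-k^2/8)/28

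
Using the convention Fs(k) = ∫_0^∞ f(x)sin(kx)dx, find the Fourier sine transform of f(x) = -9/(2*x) -9*pi/4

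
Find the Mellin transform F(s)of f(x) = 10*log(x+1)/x -10*pi*csc(pi*s)/(s - 1)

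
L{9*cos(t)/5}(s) 9*s/(5*(s^2 + 1))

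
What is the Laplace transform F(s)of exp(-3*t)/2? 1/(2*(s + 3))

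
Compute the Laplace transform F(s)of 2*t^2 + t 4/s^3 + s^(-2)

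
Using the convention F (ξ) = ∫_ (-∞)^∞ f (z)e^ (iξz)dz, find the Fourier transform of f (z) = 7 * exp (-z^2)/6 7 * sqrt (pi) * exp (-ξ^2/4)/6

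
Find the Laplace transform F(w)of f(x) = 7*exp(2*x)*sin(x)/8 7/(8*((w - 2)^2 + 1))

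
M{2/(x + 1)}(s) 2 * pi * csc(pi * s)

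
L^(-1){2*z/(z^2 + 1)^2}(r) r*sin(r)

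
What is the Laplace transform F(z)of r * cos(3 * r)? (z^2-9)/(z^2 + 9)^2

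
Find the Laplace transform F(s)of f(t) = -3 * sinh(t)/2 -3/(2 * s^2 - 2)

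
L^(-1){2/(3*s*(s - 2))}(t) 2*exp(t)*sinh(t)/3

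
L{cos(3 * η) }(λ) λ/(λ^2 + 9) 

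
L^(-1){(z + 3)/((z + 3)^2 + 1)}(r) exp(-3 * r) * cos(r)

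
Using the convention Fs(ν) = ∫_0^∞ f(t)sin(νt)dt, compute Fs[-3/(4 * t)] -3 * pi/8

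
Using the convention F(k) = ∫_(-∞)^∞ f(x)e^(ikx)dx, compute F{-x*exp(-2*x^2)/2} -sqrt(2)*I*sqrt(pi)*k*exp(-k^2/8)/16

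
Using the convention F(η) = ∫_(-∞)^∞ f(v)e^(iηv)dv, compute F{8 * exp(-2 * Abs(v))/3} 32/(3 * (η^2 + 4))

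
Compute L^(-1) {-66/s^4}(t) -11*t^3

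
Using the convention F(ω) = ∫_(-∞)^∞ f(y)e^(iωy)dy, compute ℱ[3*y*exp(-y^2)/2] 3*I*sqrt(pi)*ω*exp(-ω^2/4)/4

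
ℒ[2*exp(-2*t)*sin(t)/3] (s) 2/(3*((s + 2)^2 + 1))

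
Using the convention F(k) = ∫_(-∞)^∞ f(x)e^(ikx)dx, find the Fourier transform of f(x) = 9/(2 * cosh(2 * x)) 9 * pi/(4 * cosh(pi * k/4))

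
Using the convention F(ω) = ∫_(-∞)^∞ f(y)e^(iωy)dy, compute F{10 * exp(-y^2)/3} 10 * sqrt(pi) * exp(-ω^2/4)/3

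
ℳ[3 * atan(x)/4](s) -3 * pi * sec(pi * s/2)/(8 * s)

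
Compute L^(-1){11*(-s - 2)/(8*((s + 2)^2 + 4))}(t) -11*exp(-2*t)*cos(2*t)/8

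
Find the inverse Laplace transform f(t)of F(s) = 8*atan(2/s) 8*sin(2*t)/t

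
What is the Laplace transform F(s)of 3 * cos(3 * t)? 3 * s/(s^2 + 9)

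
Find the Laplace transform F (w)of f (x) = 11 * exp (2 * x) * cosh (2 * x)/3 11 * (w - 2)/ (3 * w * (w - 4))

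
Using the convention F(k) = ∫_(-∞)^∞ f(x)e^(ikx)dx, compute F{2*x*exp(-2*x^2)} sqrt(2)*I*sqrt(pi)*k*exp(-k^2/8)/4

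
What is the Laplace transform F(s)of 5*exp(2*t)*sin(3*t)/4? 15/(4*((s - 2)^2 + 9))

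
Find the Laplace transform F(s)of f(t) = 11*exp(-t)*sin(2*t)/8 11/(4*((s + 1)^2 + 4))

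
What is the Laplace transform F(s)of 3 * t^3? 18/s^4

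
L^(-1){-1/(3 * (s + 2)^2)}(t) -t * exp(-2 * t)/3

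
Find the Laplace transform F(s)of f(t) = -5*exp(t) -5/(s - 1)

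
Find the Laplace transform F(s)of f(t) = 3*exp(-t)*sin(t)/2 3/(2*((s + 1)^2 + 1))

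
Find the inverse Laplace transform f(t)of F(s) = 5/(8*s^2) 5*t/8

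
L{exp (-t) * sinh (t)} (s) 1/ (s * (s+2))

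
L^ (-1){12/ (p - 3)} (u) 12*exp (3*u)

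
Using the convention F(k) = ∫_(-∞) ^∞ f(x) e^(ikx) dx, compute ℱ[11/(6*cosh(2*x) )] 11*pi/(12*cosh(pi*k/4) ) 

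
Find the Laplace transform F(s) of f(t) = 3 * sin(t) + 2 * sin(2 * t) 4/(s^2 + 4) + 3/(s^2 + 1) 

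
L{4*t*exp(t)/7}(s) 4/(7*(s - 1)^2)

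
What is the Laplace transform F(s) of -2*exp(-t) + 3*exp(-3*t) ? 3/(s + 3) - 2/(s + 1) 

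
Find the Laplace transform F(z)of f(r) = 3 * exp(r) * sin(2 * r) 6/((z - 1)^2+4)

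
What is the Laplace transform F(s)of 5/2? 5/(2*s)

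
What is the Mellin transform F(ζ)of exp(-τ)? gamma(ζ)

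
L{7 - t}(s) 7/s - 1/s^2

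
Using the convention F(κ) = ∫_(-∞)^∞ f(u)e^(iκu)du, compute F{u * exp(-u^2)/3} I * sqrt(pi) * κ * exp(-κ^2/4)/6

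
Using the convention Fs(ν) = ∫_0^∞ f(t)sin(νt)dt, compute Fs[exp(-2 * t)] ν/(ν^2 + 4)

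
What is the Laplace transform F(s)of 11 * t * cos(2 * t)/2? 11 * (s^2 - 4)/(2 * (s^2 + 4)^2)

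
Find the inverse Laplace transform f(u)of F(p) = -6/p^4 -u^3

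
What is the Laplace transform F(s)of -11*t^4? -264/s^5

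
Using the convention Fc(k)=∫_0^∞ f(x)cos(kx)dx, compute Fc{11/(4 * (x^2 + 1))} 11 * pi * exp(-k)/8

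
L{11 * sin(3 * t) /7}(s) 33/(7 * (s^2 + 9) ) 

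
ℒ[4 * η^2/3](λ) 8/(3 * λ^3)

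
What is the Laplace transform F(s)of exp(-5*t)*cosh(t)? (s + 5)/((s + 5)^2-1)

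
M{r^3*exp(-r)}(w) gamma(w + 3)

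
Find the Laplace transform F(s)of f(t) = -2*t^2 -4/s^3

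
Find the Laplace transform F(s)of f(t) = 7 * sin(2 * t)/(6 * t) 7 * atan(2/s)/6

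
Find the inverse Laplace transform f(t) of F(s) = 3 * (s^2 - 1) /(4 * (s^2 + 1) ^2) 3 * t * cos(t) /4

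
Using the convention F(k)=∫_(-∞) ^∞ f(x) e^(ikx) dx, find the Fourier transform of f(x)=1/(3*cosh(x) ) pi/(3*cosh(pi*k/2) ) 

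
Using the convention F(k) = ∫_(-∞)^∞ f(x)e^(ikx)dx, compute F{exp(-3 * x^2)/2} sqrt(3) * sqrt(pi) * exp(-k^2/12)/6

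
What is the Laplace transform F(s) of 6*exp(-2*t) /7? 6/(7*(s + 2) ) 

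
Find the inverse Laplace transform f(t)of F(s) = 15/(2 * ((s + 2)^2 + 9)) 5 * exp(-2 * t) * sin(3 * t)/2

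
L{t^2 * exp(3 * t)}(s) 2/(s - 3)^3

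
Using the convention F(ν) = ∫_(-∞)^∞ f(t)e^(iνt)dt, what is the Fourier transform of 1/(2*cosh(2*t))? pi/(4*cosh(pi*ν/4))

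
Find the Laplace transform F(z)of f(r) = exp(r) 1/(z - 1)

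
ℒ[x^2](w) 2/w^3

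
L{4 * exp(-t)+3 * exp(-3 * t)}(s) 3/(s+3)+4/(s+1)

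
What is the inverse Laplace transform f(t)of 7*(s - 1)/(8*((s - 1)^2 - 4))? 7*exp(t)*cosh(2*t)/8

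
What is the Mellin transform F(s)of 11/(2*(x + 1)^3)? 11*pi*(s - 2)*(s - 1)/(4*sin(pi*s))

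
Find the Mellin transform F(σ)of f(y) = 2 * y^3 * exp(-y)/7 2 * gamma(σ + 3)/7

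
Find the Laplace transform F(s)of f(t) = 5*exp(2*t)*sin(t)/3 5/(3*((s - 2)^2 + 1))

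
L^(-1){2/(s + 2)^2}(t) 2*t*exp(-2*t)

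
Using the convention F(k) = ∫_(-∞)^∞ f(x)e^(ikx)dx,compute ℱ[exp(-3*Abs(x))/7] 6/(7*(k^2 + 9))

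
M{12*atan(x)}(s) -6*pi*sec(pi*s/2)/s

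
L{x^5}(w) 120/w^6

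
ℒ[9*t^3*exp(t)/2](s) 27/(s - 1)^4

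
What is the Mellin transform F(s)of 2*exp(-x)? 2*gamma(s)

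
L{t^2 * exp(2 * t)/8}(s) 1/(4 * (s - 2)^3)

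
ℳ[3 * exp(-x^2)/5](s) 3 * gamma(s/2)/10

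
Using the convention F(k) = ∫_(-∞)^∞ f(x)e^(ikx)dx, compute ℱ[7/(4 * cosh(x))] 7 * pi/(4 * cosh(pi * k/2))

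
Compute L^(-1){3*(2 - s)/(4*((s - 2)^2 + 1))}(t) -3*exp(2*t)*cos(t)/4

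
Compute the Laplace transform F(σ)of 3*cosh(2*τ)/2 3*σ/(2*(σ^2 - 4))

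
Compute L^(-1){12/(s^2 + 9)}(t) 4 * sin(3 * t)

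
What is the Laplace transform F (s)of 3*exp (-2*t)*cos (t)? 3*(s+2)/ ( (s+2)^2+1)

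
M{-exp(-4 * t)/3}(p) -gamma(p)/(3 * 4^p)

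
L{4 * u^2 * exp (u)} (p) 8/ (p - 1)^3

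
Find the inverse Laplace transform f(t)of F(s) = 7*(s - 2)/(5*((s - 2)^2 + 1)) 7*exp(2*t)*cos(t)/5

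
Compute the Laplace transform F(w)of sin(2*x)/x atan(2/w)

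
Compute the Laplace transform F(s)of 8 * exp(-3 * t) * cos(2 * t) 8 * (s + 3)/((s + 3)^2 + 4)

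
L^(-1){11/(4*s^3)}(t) 11*t^2/8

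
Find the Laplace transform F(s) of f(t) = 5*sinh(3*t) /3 5/(s^2-9) 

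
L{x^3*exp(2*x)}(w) 6/(w - 2)^4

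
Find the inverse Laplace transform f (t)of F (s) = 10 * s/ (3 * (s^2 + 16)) 10 * cos (4 * t)/3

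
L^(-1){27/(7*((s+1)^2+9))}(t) 9*exp(-t)*sin(3*t)/7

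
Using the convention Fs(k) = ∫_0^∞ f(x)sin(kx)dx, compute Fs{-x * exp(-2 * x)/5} -4 * k/(5 * (k^2 + 4)^2)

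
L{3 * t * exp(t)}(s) 3/(s - 1)^2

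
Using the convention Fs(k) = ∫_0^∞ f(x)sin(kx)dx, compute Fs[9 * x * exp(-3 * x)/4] 27 * k/(2 * (k^2+9)^2)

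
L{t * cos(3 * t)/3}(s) (s^2 - 9)/(3 * (s^2 + 9)^2)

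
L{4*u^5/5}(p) 96/p^6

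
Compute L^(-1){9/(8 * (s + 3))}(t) 9 * exp(-3 * t)/8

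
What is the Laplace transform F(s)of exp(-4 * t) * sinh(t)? 1/((s+4)^2 - 1)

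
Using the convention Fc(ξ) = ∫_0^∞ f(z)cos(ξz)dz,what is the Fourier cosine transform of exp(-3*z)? 3/(ξ^2 + 9)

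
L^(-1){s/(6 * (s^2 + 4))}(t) cos(2 * t)/6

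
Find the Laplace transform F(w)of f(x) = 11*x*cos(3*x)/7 11*(w^2 - 9)/(7*(w^2 + 9)^2)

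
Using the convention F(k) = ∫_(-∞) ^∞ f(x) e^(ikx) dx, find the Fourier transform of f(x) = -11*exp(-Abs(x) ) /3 -22/(3*k^2 + 3) 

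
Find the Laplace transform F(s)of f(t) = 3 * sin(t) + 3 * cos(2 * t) 3 * s/(s^2 + 4) + 3/(s^2 + 1)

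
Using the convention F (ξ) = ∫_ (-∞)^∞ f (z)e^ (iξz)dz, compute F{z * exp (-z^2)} I * sqrt (pi) * ξ * exp (-ξ^2/4)/2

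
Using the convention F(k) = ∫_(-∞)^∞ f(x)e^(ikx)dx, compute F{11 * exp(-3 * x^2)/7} 11 * sqrt(3) * sqrt(pi) * exp(-k^2/12)/21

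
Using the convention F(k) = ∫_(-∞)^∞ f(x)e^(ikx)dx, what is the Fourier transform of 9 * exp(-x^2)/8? 9 * sqrt(pi) * exp(-k^2/4)/8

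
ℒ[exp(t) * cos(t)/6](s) (s - 1)/(6 * ((s - 1)^2+1))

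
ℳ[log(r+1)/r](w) -pi*csc(pi*w)/(w - 1)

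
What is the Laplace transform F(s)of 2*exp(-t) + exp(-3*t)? 2/(s + 1) + 1/(s + 3)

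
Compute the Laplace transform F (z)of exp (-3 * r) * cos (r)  (z + 3)/ ( (z + 3)^2 + 1)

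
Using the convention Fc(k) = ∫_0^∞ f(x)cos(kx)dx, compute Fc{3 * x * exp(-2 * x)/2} 3 * (4 - k^2)/(2 * (k^2 + 4)^2)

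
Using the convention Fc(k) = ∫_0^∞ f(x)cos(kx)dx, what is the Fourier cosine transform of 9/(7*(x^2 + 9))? 3*pi*exp(-3*k)/14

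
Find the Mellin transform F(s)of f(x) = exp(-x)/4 gamma(s)/4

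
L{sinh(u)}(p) 1/(p^2-1)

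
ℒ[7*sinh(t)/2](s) 7/(2*(s^2 - 1))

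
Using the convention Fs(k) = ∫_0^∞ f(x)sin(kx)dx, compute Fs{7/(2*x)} 7*pi/4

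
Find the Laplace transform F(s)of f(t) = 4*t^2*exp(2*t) 8/(s - 2)^3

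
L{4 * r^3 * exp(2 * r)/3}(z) 8/(z - 2)^4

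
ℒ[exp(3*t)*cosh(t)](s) (s - 3)/((s - 3)^2 - 1)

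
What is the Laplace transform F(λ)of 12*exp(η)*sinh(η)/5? 12/(5*λ*(λ - 2))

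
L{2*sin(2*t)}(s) 4/(s^2+4)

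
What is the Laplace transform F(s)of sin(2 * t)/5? 2/(5 * (s^2+4))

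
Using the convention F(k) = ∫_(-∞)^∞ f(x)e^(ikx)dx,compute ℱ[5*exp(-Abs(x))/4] 5/(2*(k^2 + 1))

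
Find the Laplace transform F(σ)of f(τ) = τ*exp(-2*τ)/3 1/(3*(σ + 2)^2)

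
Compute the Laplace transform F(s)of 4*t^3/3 8/s^4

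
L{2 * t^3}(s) 12/s^4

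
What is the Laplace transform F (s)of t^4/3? 8/s^5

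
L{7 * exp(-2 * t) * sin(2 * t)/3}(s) 14/(3 * ((s + 2)^2 + 4))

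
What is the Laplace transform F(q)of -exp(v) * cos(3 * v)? (1 - q)/((q - 1)^2 + 9)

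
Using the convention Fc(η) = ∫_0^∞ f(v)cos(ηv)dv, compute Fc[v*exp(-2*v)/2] (4 - η^2)/(2*(η^2 + 4)^2)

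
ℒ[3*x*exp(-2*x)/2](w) 3/(2*(w + 2)^2)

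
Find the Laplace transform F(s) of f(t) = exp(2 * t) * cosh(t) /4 (s - 2) /(4 * ((s - 2) ^2 - 1) ) 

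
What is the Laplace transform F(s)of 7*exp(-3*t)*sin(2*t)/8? 7/(4*((s + 3)^2 + 4))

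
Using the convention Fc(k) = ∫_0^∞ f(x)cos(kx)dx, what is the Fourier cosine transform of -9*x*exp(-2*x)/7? 9*(k^2 - 4)/(7*(k^2+4)^2)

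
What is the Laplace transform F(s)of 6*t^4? 144/s^5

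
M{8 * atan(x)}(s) -4 * pi * sec(pi * s/2)/s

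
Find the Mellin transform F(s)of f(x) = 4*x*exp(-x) 4*gamma(s+1)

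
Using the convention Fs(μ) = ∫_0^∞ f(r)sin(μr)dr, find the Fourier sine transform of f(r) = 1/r pi/2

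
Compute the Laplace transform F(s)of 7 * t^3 42/s^4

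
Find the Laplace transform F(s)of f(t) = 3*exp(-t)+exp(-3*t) 1/(s+3)+3/(s+1)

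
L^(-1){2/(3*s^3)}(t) t^2/3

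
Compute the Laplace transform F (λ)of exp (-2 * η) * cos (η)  (λ + 2)/ ( (λ + 2)^2 + 1)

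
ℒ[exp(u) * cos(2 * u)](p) (p - 1)/((p - 1)^2 + 4)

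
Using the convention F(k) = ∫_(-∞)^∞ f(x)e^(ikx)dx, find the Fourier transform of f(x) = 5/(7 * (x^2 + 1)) 5 * pi * exp(-Abs(k))/7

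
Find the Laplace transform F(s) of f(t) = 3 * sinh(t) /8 3/(8 * (s^2 - 1) ) 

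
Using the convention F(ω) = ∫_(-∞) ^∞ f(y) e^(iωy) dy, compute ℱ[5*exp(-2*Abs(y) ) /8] 5/(2*(ω^2 + 4) ) 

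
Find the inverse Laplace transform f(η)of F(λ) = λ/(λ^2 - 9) cosh(3*η)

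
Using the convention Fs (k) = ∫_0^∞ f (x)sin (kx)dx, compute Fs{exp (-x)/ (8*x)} atan (k)/8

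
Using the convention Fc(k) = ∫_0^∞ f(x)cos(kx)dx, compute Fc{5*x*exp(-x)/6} 5*(1 - k^2)/(6*(k^2 + 1)^2)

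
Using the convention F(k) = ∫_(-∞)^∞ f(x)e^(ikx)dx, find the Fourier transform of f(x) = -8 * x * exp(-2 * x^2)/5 -sqrt(2) * I * sqrt(pi) * k * exp(-k^2/8)/5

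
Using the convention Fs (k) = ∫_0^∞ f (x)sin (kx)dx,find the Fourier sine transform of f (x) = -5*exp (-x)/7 -5*k/ (7*k^2 + 7)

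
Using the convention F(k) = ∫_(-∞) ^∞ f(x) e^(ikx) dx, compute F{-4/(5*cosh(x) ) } -4*pi/(5*cosh(pi*k/2) ) 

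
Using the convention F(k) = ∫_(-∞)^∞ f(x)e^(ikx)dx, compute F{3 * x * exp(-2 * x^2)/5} 3 * sqrt(2) * I * sqrt(pi) * k * exp(-k^2/8)/40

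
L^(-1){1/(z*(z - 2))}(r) exp(r)*sinh(r)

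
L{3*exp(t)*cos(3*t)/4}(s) 3*(s - 1)/(4*((s - 1)^2 + 9))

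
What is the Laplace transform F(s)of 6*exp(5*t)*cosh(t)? 6*(s - 5)/((s - 5)^2 - 1)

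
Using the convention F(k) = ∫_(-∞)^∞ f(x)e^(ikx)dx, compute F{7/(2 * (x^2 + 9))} 7 * pi * exp(-3 * Abs(k))/6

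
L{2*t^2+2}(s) 4/s^3+2/s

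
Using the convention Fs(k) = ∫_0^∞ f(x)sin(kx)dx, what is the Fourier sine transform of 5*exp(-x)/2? 5*k/(2*(k^2 + 1))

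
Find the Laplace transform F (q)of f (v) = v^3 6/q^4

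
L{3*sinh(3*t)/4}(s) 9/(4*(s^2 - 9))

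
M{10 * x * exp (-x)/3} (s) 10 * gamma (s + 1)/3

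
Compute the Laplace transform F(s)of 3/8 3/(8*s)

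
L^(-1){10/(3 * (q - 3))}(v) 10 * exp(3 * v)/3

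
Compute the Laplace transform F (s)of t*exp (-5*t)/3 1/ (3*(s + 5)^2)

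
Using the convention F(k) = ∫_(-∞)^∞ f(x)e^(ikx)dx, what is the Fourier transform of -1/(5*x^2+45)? -pi*exp(-3*Abs(k))/15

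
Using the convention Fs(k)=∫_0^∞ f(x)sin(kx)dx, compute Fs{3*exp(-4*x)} 3*k/(k^2 + 16)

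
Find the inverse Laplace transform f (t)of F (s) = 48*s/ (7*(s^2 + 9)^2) 8*t*sin (3*t)/7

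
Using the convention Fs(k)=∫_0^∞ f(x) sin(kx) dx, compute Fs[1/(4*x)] pi/8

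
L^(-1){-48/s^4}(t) -8*t^3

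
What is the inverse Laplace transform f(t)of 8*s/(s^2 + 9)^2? 4*t*sin(3*t)/3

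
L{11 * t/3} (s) 11/ (3 * s^2)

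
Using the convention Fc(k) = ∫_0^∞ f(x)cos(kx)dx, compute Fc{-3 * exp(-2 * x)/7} -6/(7 * k^2 + 28)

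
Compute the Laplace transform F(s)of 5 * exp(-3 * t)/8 5/(8 * (s+3))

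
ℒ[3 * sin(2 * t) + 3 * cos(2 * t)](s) 3 * s/(s^2 + 4) + 6/(s^2 + 4)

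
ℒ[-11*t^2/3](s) -22/(3*s^3)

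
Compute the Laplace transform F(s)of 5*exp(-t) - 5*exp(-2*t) 5/(s + 1) - 5/(s + 2)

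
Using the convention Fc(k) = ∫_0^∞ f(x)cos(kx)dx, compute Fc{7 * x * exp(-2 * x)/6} 7 * (4 - k^2)/(6 * (k^2 + 4)^2)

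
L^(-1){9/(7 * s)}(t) 9/7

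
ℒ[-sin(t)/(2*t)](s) -atan(1/s)/2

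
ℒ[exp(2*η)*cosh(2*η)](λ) (λ - 2)/(λ*(λ - 4))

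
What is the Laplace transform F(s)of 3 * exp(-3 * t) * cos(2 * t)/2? 3 * (s+3)/(2 * ((s+3)^2+4))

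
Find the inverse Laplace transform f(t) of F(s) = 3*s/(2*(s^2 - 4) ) 3*cosh(2*t) /2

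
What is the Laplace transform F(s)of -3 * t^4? -72/s^5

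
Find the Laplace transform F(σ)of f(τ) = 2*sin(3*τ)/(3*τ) 2*atan(3/σ)/3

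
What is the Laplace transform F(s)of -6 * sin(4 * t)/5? -24/(5 * s^2 + 80)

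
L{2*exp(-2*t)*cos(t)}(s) 2*(s + 2)/((s + 2)^2 + 1)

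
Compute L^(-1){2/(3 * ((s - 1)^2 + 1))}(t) 2 * exp(t) * sin(t)/3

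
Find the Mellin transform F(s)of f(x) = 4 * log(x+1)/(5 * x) -4 * pi * csc(pi * s)/(5 * s - 5)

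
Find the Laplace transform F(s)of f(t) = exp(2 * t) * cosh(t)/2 (s - 2)/(2 * ((s - 2)^2 - 1))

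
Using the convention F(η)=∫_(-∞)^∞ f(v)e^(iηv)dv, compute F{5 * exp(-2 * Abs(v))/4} 5/(η^2 + 4)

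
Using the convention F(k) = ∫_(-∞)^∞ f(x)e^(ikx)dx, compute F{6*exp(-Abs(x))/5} 12/(5*(k^2 + 1))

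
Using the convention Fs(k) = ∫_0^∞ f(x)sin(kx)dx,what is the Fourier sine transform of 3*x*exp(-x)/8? 3*k/(4*(k^2 + 1)^2)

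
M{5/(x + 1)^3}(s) 5*pi*(s - 2)*(s - 1)/(2*sin(pi*s))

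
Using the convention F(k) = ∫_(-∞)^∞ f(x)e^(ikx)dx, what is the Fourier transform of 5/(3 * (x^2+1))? 5 * pi * exp(-Abs(k))/3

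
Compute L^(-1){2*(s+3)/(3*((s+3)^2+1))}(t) 2*exp(-3*t)*cos(t)/3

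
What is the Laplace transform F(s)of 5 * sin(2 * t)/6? 5/(3 * (s^2 + 4))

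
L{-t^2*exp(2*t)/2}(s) -1/(s - 2)^3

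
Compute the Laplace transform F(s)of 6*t 6/s^2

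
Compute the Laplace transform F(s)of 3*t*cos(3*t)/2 3*(s^2 - 9)/(2*(s^2 + 9)^2)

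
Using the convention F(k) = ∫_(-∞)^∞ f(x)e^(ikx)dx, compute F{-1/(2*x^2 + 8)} -pi*exp(-2*Abs(k))/4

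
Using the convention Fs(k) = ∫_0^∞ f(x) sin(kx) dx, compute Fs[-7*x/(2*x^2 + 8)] -7*pi*exp(-2*k) /4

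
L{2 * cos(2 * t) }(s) 2 * s/(s^2 + 4) 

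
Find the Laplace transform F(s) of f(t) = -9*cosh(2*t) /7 -9*s/(7*s^2 - 28) 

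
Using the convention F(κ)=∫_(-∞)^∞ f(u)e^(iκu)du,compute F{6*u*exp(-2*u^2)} 3*sqrt(2)*I*sqrt(pi)*κ*exp(-κ^2/8)/4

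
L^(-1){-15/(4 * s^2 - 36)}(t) -5 * sinh(3 * t)/4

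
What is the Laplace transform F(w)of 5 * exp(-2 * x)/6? 5/(6 * (w + 2))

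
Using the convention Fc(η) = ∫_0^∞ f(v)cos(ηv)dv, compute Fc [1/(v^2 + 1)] pi*exp(-η)/2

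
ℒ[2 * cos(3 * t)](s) 2 * s/(s^2 + 9)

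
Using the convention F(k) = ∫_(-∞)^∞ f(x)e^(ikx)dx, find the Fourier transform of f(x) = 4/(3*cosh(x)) 4*pi/(3*cosh(pi*k/2))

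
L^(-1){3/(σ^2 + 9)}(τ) sin(3*τ)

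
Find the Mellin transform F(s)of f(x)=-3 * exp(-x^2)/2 -3 * gamma(s/2)/4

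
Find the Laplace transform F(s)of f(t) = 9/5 9/(5 * s)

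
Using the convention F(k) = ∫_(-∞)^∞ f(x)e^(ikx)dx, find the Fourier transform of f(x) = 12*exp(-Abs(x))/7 24/(7*(k^2 + 1))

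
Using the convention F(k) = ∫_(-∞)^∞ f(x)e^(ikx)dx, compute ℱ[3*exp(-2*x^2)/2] 3*sqrt(2)*sqrt(pi)*exp(-k^2/8)/4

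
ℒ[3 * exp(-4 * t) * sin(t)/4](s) 3/(4 * ((s + 4)^2 + 1))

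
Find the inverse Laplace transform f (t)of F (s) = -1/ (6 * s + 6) -exp (-t)/6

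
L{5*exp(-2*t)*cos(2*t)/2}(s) 5*(s + 2)/(2*((s + 2)^2 + 4))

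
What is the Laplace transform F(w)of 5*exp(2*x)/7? 5/(7*(w - 2))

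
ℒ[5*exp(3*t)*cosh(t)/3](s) 5*(s - 3)/(3*((s - 3)^2 - 1))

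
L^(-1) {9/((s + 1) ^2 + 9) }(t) 3*exp(-t)*sin(3*t) 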